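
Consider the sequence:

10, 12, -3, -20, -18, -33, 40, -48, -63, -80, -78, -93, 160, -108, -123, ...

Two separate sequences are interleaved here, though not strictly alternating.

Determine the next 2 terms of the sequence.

-320, -138

Reading positions in blocks of 3 reveals the pattern ABB — 2 tracks woven together.
Track A: 10, -20, 40, -80, 160. A geometric progression (common ratio -2).
Track B: 12, -3, -18, -33, -48, -63, -78, -93, -108, -123. Subtracting 15 each time.
The 16th slot belongs to track A; its 6th term is -320.
Position 17 → track B, term 11 = -138.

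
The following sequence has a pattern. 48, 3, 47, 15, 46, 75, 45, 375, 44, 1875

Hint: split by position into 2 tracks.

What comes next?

43

Taking every 2nd term gives 2 separate tracks.
Subsequence A: 48, 47, 46, 45, 44 — arithmetic with common difference −1.
Subsequence B: 3, 15, 75, 375, 1875 — geometric with ratio 5.
Term 11 comes from subsequence A (its 6th entry): 43.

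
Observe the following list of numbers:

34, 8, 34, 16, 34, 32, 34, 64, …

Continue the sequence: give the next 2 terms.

Taking every 2nd term gives 2 separate tracks.
Track A = 34, 34, 34, 34: constant 34.
Track B = 8, 16, 32, 64: powers of 2.
Term 9 comes from track A (its 5th entry): 34.
Position 10 → track B, term 5 = 128.

34, 128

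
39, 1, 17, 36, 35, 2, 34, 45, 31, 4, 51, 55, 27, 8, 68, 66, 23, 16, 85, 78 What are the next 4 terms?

The terms cycle through 4 interleaved subsequences.
Track A is 39, 35, 31, 27, 23, which is subtracting 4 each time.
Track B is 1, 2, 4, 8, 16, which is powers 2^0, 2^1, 2^2, ….
Track C is 17, 34, 51, 68, 85, which is adding 17 each time.
Track D is 36, 45, 55, 66, 78, which is the triangular numbers T_8, T_9, ….
Position 21 → track A, term 6 = 19.
Position 22 → track B, term 6 = 32.
Position 23 falls in track C as its term 6, giving 102.
Position 24 → track D, term 6 = 91.

19, 32, 102, 91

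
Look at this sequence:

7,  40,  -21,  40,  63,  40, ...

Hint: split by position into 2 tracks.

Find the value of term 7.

-189

Positions 1, 3, 5, … form one subsequence and positions 2, 4, 6, … form another.
Track A = 7, -21, 63: geometric, ×-3 each step.
Track B = 40, 40, 40: always 40.
Position 7 falls in track A as its term 4, giving -189.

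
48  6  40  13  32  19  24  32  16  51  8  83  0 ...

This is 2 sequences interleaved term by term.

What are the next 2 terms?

134, -8

The terms cycle through 2 interleaved subsequences.
Track A: 48, 40, 32, 24, 16, 8, 0. Linear: a_n = 56 − 8·n.
Track B: 6, 13, 19, 32, 51, 83. Each term equals the sum of the previous two.
The 14th slot belongs to track B; its 7th term is 134.
Term 15 comes from track A (its 8th entry): -8.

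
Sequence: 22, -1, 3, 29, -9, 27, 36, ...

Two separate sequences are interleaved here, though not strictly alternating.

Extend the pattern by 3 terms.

Positions follow the repeating pattern ABB; grouping by letter gives 2 tracks.
Track A: 22, 29, 36 (arithmetic with common difference +7).
Track B: -1, 3, -9, 27 (a geometric progression (common ratio -3)).
Term 8 comes from track B (its 5th entry): -81.
The 9th slot belongs to track B; its 6th term is 243.
Term 10 comes from track A (its 4th entry): 43.

-81, 243, 43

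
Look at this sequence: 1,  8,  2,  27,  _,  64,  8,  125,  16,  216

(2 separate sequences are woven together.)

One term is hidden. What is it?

4

Split by position mod 2 into 2 tracks.
Track A: 1, 2, ?, 8, 16 — powers 2^0, 2^1, 2^2, ….
Track B: 8, 27, 64, 125, 216 — consecutive cubes n³ from n = 2.
Track A's pattern makes the blank 4.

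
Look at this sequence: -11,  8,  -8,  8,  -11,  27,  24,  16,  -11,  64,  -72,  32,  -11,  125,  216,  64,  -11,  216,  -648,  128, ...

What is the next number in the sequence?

The terms cycle through 4 interleaved subsequences.
Track A: -11, -11, -11, -11, -11 (the constant sequence -11).
Track B: 8, 27, 64, 125, 216 (perfect cubes starting at 2³).
Track C: -8, 24, -72, 216, -648 (a geometric progression (common ratio -3)).
Track D: 8, 16, 32, 64, 128 (successive powers of 2).
Position 21 → track A, term 6 = -11.

-11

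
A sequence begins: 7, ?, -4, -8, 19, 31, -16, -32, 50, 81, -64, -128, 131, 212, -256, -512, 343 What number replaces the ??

The slot pattern repeats as AABB (period 4), so there are 2 interleaved tracks.
Stream A: 7, ?, 19, 31, 50, 81, 131, 212, 343 — Fibonacci-style (each term is the sum of the two before it).
Stream B: -4, -8, -16, -32, -64, -128, -256, -512 — multiplying by 2 each time.
Filling stream A at index 2 by its rule yields 12.

12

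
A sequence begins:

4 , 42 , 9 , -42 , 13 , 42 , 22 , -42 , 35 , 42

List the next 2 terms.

57, -42

Split by position mod 2 into 2 tracks.
Subsequence A = 4, 9, 13, 22, 35: each term equals the sum of the previous two.
Subsequence B = 42, -42, 42, -42, 42: the oscillation 42·(−1)^(n+1).
Term 11 comes from subsequence A (its 6th entry): 57.
Position 12 falls in subsequence B as its term 6, giving -42.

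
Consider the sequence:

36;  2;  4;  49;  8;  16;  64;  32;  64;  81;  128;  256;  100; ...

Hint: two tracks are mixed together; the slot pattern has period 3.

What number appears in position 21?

16384

The slot pattern repeats as ABB (period 3), so there are 2 interleaved tracks.
Subsequence A: 36, 49, 64, 81, 100 — consecutive squares n² from n = 6.
Subsequence B: 2, 4, 8, 16, 32, 64, 128, 256 — successive powers of 2.
Position 21 → subsequence B, term 14 = 16384.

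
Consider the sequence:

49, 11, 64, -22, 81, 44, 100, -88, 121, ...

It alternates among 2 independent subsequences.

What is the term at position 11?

144

Odd-indexed and even-indexed terms follow separate rules.
Subsequence A: 49, 64, 81, 100, 121 — the squares 7², 8², 9², ….
Subsequence B: 11, -22, 44, -88 — a geometric progression (common ratio -2).
Term 11 comes from subsequence A (its 6th entry): 144.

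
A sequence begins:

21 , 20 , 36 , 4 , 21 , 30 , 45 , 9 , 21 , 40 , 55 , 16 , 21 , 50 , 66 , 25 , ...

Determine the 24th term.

Taking every 4th term gives 4 separate tracks.
Subsequence A: 21, 21, 21, 21 (always 21).
Subsequence B: 20, 30, 40, 50 (arithmetic, step +10).
Subsequence C: 36, 45, 55, 66 (triangular numbers n(n+1)/2 for n = 8, 9, …).
Subsequence D: 4, 9, 16, 25 (consecutive squares n² from n = 2).
Term 24 comes from subsequence D (its 6th entry): 49.

49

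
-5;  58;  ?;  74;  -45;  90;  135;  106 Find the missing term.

Split by position mod 2 into 2 tracks.
Track A: -5, ?, -45, 135. Multiplying by -3 each time.
Track B: 58, 74, 90, 106. Arithmetic, step +16.
So the missing entry in track A is 15.

15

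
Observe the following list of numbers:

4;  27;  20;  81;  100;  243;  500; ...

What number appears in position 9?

2500

Split by position mod 2 into 2 tracks.
Track A: 4, 20, 100, 500. Multiplying by 5 each time.
Track B: 27, 81, 243. Successive powers of 3.
Position 9 falls in track A as its term 5, giving 2500.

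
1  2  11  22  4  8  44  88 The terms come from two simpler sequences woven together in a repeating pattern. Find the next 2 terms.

Reading positions in blocks of 4 reveals the pattern AABB — 2 tracks woven together.
Subsequence A is 1, 2, 4, 8, which is powers of 2.
Subsequence B is 11, 22, 44, 88, which is geometric with ratio 2.
The 9th slot belongs to subsequence A; its 5th term is 16.
Position 10 → subsequence A, term 6 = 32.

16, 32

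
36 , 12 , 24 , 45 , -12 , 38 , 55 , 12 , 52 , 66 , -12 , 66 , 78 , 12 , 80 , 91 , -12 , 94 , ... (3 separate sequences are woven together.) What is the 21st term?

Read the sequence 3 terms at a time; column i is its own pattern.
Subsequence A: 36, 45, 55, 66, 78, 91. Triangular numbers starting at T_8.
Subsequence B: 12, -12, 12, -12, 12, -12. Oscillating between 12 and -12.
Subsequence C: 24, 38, 52, 66, 80, 94. Adding 14 each time.
Position 21 → subsequence C, term 7 = 108.

108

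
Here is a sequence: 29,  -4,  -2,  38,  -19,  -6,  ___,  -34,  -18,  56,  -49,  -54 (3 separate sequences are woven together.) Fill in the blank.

47

Read the sequence 3 terms at a time; column i is its own pattern.
Track A: 29, 38, ?, 56. Adding 9 each time.
Track B: -4, -19, -34, -49. Linear: a_n = 11 − 15·n.
Track C: -2, -6, -18, -54. Multiplying by 3 each time.
Filling track A at index 3 by its rule yields 47.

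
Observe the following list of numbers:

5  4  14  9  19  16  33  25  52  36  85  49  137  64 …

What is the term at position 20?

Positions 1, 3, 5, … form one subsequence and positions 2, 4, 6, … form another.
Track A: 5, 14, 19, 33, 52, 85, 137 (a Fibonacci-like recurrence a_n = a_{n-1} + a_{n-2}).
Track B: 4, 9, 16, 25, 36, 49, 64 (the squares 2², 3², 4², …).
The 20th slot belongs to track B; its 10th term is 121.

121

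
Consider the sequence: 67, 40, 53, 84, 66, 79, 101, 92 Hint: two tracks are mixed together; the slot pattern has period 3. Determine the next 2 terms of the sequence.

105, 118

Positions follow the repeating pattern ABB; grouping by letter gives 2 tracks.
Track A: 67, 84, 101 (adding 17 each time).
Track B: 40, 53, 66, 79, 92 (arithmetic with common difference +13).
The 9th slot belongs to track B; its 6th term is 105.
Position 10 → track A, term 4 = 118.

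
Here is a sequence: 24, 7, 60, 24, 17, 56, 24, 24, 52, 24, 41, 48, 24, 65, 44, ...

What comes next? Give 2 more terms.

Split by position mod 3: positions 1, 4, 7, … form one track, and each other residue class forms its own.
Stream A: 24, 24, 24, 24, 24. The constant sequence 24.
Stream B: 7, 17, 24, 41, 65. Fibonacci-style (each term is the sum of the two before it).
Stream C: 60, 56, 52, 48, 44. Linear: a_n = 64 − 4·n.
Position 16 falls in stream A as its term 6, giving 24.
Term 17 comes from stream B (its 6th entry): 106.

24, 106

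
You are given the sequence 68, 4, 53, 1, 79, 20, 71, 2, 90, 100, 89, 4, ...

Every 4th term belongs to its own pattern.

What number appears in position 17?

112

Read the sequence 4 terms at a time; column i is its own pattern.
Track A = 68, 79, 90: adding 11 each time.
Track B = 4, 20, 100: a geometric progression (common ratio 5).
Track C = 53, 71, 89: adding 18 each time.
Track D = 1, 2, 4: powers of 2.
Position 17 falls in track A as its term 5, giving 112.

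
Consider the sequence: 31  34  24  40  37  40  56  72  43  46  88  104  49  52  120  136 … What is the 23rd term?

184

Positions follow the repeating pattern AABB; grouping by letter gives 2 tracks.
Stream A is 31, 34, 37, 40, 43, 46, 49, 52, which is adding 3 each time.
Stream B is 24, 40, 56, 72, 88, 104, 120, 136, which is arithmetic, step +16.
Term 23 comes from stream B (its 11th entry): 184.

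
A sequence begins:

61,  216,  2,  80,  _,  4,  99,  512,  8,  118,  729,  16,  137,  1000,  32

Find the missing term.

343

Split by position mod 3: positions 1, 4, 7, … form one track, and each other residue class forms its own.
Subsequence A: 61, 80, 99, 118, 137 (linear: a_n = 42 + 19·n).
Subsequence B: 216, ?, 512, 729, 1000 (consecutive cubes n³ from n = 6).
Subsequence C: 2, 4, 8, 16, 32 (multiplying by 2 each time).
Filling subsequence B at index 2 by its rule yields 343.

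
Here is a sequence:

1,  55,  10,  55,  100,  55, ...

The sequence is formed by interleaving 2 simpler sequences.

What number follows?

The terms cycle through 2 interleaved subsequences.
Track A: 1, 10, 100 (successive powers of 10).
Track B: 55, 55, 55 (constant 55).
The 7th slot belongs to track A; its 4th term is 1000.

1000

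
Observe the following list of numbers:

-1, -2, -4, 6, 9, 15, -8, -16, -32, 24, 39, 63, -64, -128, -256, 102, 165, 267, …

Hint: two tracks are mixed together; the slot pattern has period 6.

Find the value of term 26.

-8192

Positions follow the repeating pattern AAABBB; grouping by letter gives 2 tracks.
Track A: -1, -2, -4, -8, -16, -32, -64, -128, -256 — geometric with ratio 2.
Track B: 6, 9, 15, 24, 39, 63, 102, 165, 267 — a Fibonacci-like recurrence a_n = a_{n-1} + a_{n-2}.
Position 26 falls in track A as its term 14, giving -8192.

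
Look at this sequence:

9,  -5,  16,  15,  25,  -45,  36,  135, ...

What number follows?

49

Odd-indexed and even-indexed terms follow separate rules.
Track A: 9, 16, 25, 36 — perfect squares starting at 3².
Track B: -5, 15, -45, 135 — geometric with ratio -3.
Term 9 comes from track A (its 5th entry): 49.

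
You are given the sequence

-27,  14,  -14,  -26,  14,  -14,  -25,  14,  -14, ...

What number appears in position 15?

The slot pattern repeats as ABB (period 3), so there are 2 interleaved tracks.
Track A: -27, -26, -25. Arithmetic, step +1.
Track B: 14, -14, 14, -14, 14, -14. Oscillating between 14 and -14.
Position 15 → track B, term 10 = -14.

-14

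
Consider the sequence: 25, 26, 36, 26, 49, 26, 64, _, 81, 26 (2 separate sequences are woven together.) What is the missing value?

The terms cycle through 2 interleaved subsequences.
Track A: 25, 36, 49, 64, 81. The squares 5², 6², 7², ….
Track B: 26, 26, 26, ?, 26. Always 26.
Filling track B at index 4 by its rule yields 26.

26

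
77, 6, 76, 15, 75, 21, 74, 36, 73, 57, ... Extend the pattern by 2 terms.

72, 93

Odd-indexed and even-indexed terms follow separate rules.
Subsequence A: 77, 76, 75, 74, 73 (linear: a_n = 78 − n).
Subsequence B: 6, 15, 21, 36, 57 (a Fibonacci-like recurrence a_n = a_{n-1} + a_{n-2}).
Position 11 falls in subsequence A as its term 6, giving 72.
Term 12 comes from subsequence B (its 6th entry): 93.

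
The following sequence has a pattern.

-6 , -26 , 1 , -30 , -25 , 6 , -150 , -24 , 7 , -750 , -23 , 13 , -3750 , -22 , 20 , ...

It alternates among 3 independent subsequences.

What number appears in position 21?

53

Split by position mod 3: positions 1, 4, 7, … form one track, and each other residue class forms its own.
Track A: -6, -30, -150, -750, -3750. Geometric, ×5 each step.
Track B: -26, -25, -24, -23, -22. Arithmetic with common difference +1.
Track C: 1, 6, 7, 13, 20. Each term equals the sum of the previous two.
Position 21 falls in track C as its term 7, giving 53.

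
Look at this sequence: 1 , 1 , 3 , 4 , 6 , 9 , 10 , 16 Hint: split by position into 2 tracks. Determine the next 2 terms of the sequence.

Positions 1, 3, 5, … form one subsequence and positions 2, 4, 6, … form another.
Stream A is 1, 3, 6, 10, which is triangular numbers n(n+1)/2 for n = 1, 2, ….
Stream B is 1, 4, 9, 16, which is the squares 1², 2², 3², ….
Position 9 → stream A, term 5 = 15.
The 10th slot belongs to stream B; its 5th term is 25.

15, 25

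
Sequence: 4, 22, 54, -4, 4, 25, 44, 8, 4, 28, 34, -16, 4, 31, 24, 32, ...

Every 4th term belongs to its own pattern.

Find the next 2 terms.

Split by position mod 4: positions 1, 5, 9, … form one track, and each other residue class forms its own.
Track A: 4, 4, 4, 4. Always 4.
Track B: 22, 25, 28, 31. Arithmetic with common difference +3.
Track C: 54, 44, 34, 24. Linear: a_n = 64 − 10·n.
Track D: -4, 8, -16, 32. Geometric, ×-2 each step.
Term 17 comes from track A (its 5th entry): 4.
The 18th slot belongs to track B; its 5th term is 34.

4, 34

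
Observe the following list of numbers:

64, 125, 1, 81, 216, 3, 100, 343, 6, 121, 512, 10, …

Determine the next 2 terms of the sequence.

Read the sequence 3 terms at a time; column i is its own pattern.
Track A = 64, 81, 100, 121: perfect squares starting at 8².
Track B = 125, 216, 343, 512: perfect cubes starting at 5³.
Track C = 1, 3, 6, 10: triangular numbers n(n+1)/2 for n = 1, 2, ….
The 13th slot belongs to track A; its 5th term is 144.
Position 14 → track B, term 5 = 729.

144, 729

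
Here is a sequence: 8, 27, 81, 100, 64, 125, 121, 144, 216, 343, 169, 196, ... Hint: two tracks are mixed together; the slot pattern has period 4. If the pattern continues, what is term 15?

225

Positions follow the repeating pattern AABB; grouping by letter gives 2 tracks.
Subsequence A is 8, 27, 64, 125, 216, 343, which is consecutive cubes n³ from n = 2.
Subsequence B is 81, 100, 121, 144, 169, 196, which is consecutive squares n² from n = 9.
Term 15 comes from subsequence B (its 7th entry): 225.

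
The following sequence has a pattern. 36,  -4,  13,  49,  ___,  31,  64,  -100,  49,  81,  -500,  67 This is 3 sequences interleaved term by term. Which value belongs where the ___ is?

-20

Split by position mod 3 into 3 tracks.
Track A is 36, 49, 64, 81, which is perfect squares starting at 6².
Track B is -4, ?, -100, -500, which is multiplying by 5 each time.
Track C is 13, 31, 49, 67, which is linear: a_n = -5 + 18·n.
The gap is track B's term 2; the rule gives -20.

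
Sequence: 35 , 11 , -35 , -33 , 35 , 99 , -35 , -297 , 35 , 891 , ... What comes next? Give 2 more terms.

Odd-indexed and even-indexed terms follow separate rules.
Track A: 35, -35, 35, -35, 35 — the oscillation 35·(−1)^(n+1).
Track B: 11, -33, 99, -297, 891 — geometric with ratio -3.
Position 11 falls in track A as its term 6, giving -35.
Position 12 → track B, term 6 = -2673.

-35, -2673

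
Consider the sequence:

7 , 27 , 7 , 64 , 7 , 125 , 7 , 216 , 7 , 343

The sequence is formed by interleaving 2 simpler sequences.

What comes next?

7

The terms cycle through 2 interleaved subsequences.
Track A is 7, 7, 7, 7, 7, which is the constant sequence 7.
Track B is 27, 64, 125, 216, 343, which is perfect cubes starting at 3³.
Position 11 falls in track A as its term 6, giving 7.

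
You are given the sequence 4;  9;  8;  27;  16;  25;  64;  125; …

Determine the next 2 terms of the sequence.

Positions follow the repeating pattern AABB; grouping by letter gives 2 tracks.
Subsequence A: 4, 9, 16, 25 — consecutive squares n² from n = 2.
Subsequence B: 8, 27, 64, 125 — perfect cubes starting at 2³.
Term 9 comes from subsequence A (its 5th entry): 36.
Term 10 comes from subsequence A (its 6th entry): 49.

36, 49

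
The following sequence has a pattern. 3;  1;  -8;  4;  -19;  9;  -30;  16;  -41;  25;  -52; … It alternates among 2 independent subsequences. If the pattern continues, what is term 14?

49

Odd-indexed and even-indexed terms follow separate rules.
Stream A: 3, -8, -19, -30, -41, -52 (arithmetic, step −11).
Stream B: 1, 4, 9, 16, 25 (the squares 1², 2², 3², …).
The 14th slot belongs to stream B; its 7th term is 49.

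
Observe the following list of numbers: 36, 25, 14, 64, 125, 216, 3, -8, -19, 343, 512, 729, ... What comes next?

-30

Positions follow the repeating pattern AAABBB; grouping by letter gives 2 tracks.
Subsequence A: 36, 25, 14, 3, -8, -19 — arithmetic with common difference −11.
Subsequence B: 64, 125, 216, 343, 512, 729 — consecutive cubes n³ from n = 4.
The 13th slot belongs to subsequence A; its 7th term is -30.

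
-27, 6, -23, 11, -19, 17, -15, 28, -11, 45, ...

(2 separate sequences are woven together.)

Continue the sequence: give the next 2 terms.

Taking every 2nd term gives 2 separate tracks.
Track A: -27, -23, -19, -15, -11 — arithmetic, step +4.
Track B: 6, 11, 17, 28, 45 — a Fibonacci-like recurrence a_n = a_{n-1} + a_{n-2}.
The 11th slot belongs to track A; its 6th term is -7.
Position 12 → track B, term 6 = 73.

-7, 73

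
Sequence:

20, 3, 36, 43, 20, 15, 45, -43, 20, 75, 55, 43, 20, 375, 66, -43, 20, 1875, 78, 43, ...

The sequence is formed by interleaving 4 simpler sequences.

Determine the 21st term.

20

Taking every 4th term gives 4 separate tracks.
Track A: 20, 20, 20, 20, 20. The constant sequence 20.
Track B: 3, 15, 75, 375, 1875. Geometric, ×5 each step.
Track C: 36, 45, 55, 66, 78. Triangular numbers n(n+1)/2 for n = 8, 9, ….
Track D: 43, -43, 43, -43, 43. Oscillating between 43 and -43.
Term 21 comes from track A (its 6th entry): 20.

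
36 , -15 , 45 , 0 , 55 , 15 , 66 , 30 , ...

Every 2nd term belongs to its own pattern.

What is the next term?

Positions 1, 3, 5, … form one subsequence and positions 2, 4, 6, … form another.
Subsequence A: 36, 45, 55, 66. Triangular numbers n(n+1)/2 for n = 8, 9, ….
Subsequence B: -15, 0, 15, 30. Arithmetic with common difference +15.
Position 9 → subsequence A, term 5 = 78.

78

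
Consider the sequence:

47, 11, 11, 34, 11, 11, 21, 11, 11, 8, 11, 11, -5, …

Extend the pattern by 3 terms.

11, 11, -18

The slot pattern repeats as ABB (period 3), so there are 2 interleaved tracks.
Track A: 47, 34, 21, 8, -5 (arithmetic with common difference −13).
Track B: 11, 11, 11, 11, 11, 11, 11, 11 (constant 11).
Position 14 → track B, term 9 = 11.
Term 15 comes from track B (its 10th entry): 11.
Term 16 comes from track A (its 6th entry): -18.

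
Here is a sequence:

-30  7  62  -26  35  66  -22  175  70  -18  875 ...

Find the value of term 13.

-14

Taking every 3rd term gives 3 separate tracks.
Track A is -30, -26, -22, -18, which is arithmetic with common difference +4.
Track B is 7, 35, 175, 875, which is geometric with ratio 5.
Track C is 62, 66, 70, which is arithmetic, step +4.
Position 13 → track A, term 5 = -14.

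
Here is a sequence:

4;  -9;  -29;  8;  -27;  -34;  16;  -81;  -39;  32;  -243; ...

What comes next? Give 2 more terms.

Read the sequence 3 terms at a time; column i is its own pattern.
Track A: 4, 8, 16, 32 — powers of 2.
Track B: -9, -27, -81, -243 — a geometric progression (common ratio 3).
Track C: -29, -34, -39 — linear: a_n = -24 − 5·n.
Term 12 comes from track C (its 4th entry): -44.
Position 13 → track A, term 5 = 64.

-44, 64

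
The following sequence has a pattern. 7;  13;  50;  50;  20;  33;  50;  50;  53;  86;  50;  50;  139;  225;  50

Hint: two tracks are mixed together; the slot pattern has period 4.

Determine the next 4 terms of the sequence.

50, 364, 589, 50

The slot pattern repeats as AABB (period 4), so there are 2 interleaved tracks.
Stream A: 7, 13, 20, 33, 53, 86, 139, 225. Fibonacci-style (each term is the sum of the two before it).
Stream B: 50, 50, 50, 50, 50, 50, 50. The constant sequence 50.
The 16th slot belongs to stream B; its 8th term is 50.
Position 17 falls in stream A as its term 9, giving 364.
Position 18 → stream A, term 10 = 589.
Term 19 comes from stream B (its 9th entry): 50.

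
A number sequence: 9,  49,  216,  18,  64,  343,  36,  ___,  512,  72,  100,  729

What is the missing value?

81

Split by position mod 3 into 3 tracks.
Track A: 9, 18, 36, 72 (geometric with ratio 2).
Track B: 49, 64, ?, 100 (consecutive squares n² from n = 7).
Track C: 216, 343, 512, 729 (consecutive cubes n³ from n = 6).
Filling track B at index 3 by its rule yields 81.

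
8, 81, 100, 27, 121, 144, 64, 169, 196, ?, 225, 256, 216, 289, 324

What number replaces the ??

Reading positions in blocks of 3 reveals the pattern ABB — 2 tracks woven together.
Stream A = 8, 27, 64, ?, 216: consecutive cubes n³ from n = 2.
Stream B = 81, 100, 121, 144, 169, 196, 225, 256, 289, 324: perfect squares starting at 9².
Stream A's pattern makes the blank 125.

125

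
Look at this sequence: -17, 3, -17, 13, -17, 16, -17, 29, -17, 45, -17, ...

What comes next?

Split by position mod 2 into 2 tracks.
Stream A: -17, -17, -17, -17, -17, -17 — always -17.
Stream B: 3, 13, 16, 29, 45 — a Fibonacci-like recurrence a_n = a_{n-1} + a_{n-2}.
Position 12 → stream B, term 6 = 74.

74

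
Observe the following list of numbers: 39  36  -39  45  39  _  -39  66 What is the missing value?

Split by position mod 2 into 2 tracks.
Stream A = 39, -39, 39, -39: the oscillation 39·(−1)^(n+1).
Stream B = 36, 45, ?, 66: triangular numbers n(n+1)/2 for n = 8, 9, ….
So the missing entry in stream B is 55.

55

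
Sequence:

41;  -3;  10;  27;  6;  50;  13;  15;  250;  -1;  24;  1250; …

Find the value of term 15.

6250

Split by position mod 3 into 3 tracks.
Subsequence A: 41, 27, 13, -1. Arithmetic with common difference −14.
Subsequence B: -3, 6, 15, 24. Linear: a_n = -12 + 9·n.
Subsequence C: 10, 50, 250, 1250. Geometric with ratio 5.
The 15th slot belongs to subsequence C; its 5th term is 6250.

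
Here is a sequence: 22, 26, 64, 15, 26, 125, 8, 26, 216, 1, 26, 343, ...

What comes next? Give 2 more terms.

-6, 26

Taking every 3rd term gives 3 separate tracks.
Stream A = 22, 15, 8, 1: subtracting 7 each time.
Stream B = 26, 26, 26, 26: always 26.
Stream C = 64, 125, 216, 343: the cubes 4³, 5³, 6³, ….
Position 13 falls in stream A as its term 5, giving -6.
Term 14 comes from stream B (its 5th entry): 26.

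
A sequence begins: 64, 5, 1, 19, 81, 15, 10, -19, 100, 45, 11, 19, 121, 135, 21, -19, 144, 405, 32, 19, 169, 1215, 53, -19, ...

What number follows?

196

Split by position mod 4 into 4 tracks.
Track A is 64, 81, 100, 121, 144, 169, which is consecutive squares n² from n = 8.
Track B is 5, 15, 45, 135, 405, 1215, which is geometric, ×3 each step.
Track C is 1, 10, 11, 21, 32, 53, which is each term equals the sum of the previous two.
Track D is 19, -19, 19, -19, 19, -19, which is oscillating between 19 and -19.
Position 25 falls in track A as its term 7, giving 196.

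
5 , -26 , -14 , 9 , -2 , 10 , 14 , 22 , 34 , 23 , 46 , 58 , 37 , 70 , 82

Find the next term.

60

Positions follow the repeating pattern ABB; grouping by letter gives 2 tracks.
Subsequence A: 5, 9, 14, 23, 37 (each term equals the sum of the previous two).
Subsequence B: -26, -14, -2, 10, 22, 34, 46, 58, 70, 82 (arithmetic with common difference +12).
Position 16 falls in subsequence A as its term 6, giving 60.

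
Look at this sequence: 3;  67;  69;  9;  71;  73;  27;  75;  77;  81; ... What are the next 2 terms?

79, 81

The slot pattern repeats as ABB (period 3), so there are 2 interleaved tracks.
Stream A: 3, 9, 27, 81 (geometric, ×3 each step).
Stream B: 67, 69, 71, 73, 75, 77 (arithmetic with common difference +2).
The 11th slot belongs to stream B; its 7th term is 79.
Position 12 falls in stream B as its term 8, giving 81.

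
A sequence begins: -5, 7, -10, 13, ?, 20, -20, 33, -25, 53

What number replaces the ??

-15

Odd-indexed and even-indexed terms follow separate rules.
Subsequence A: -5, -10, ?, -20, -25 (arithmetic with common difference −5).
Subsequence B: 7, 13, 20, 33, 53 (each term equals the sum of the previous two).
The gap is subsequence A's term 3; the rule gives -15.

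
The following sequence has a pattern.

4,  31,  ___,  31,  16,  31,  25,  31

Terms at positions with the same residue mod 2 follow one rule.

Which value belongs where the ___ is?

9

The terms cycle through 2 interleaved subsequences.
Track A: 4, ?, 16, 25 (perfect squares starting at 2²).
Track B: 31, 31, 31, 31 (the constant sequence 31).
Filling track A at index 2 by its rule yields 9.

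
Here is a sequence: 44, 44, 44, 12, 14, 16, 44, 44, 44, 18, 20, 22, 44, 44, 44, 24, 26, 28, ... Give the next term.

44

The slot pattern repeats as AAABBB (period 6), so there are 2 interleaved tracks.
Track A: 44, 44, 44, 44, 44, 44, 44, 44, 44. Constant 44.
Track B: 12, 14, 16, 18, 20, 22, 24, 26, 28. Linear: a_n = 10 + 2·n.
The 19th slot belongs to track A; its 10th term is 44.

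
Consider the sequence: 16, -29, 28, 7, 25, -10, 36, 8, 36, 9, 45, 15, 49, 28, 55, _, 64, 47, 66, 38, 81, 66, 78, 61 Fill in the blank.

23

Split by position mod 4 into 4 tracks.
Subsequence A: 16, 25, 36, 49, 64, 81. The squares 4², 5², 6², ….
Subsequence B: -29, -10, 9, 28, 47, 66. Adding 19 each time.
Subsequence C: 28, 36, 45, 55, 66, 78. Triangular numbers starting at T_7.
Subsequence D: 7, 8, 15, ?, 38, 61. Fibonacci-style (each term is the sum of the two before it).
The gap is subsequence D's term 4; the rule gives 23.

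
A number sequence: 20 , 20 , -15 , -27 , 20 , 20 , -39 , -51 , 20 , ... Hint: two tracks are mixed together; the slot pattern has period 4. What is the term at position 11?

Positions follow the repeating pattern AABB; grouping by letter gives 2 tracks.
Subsequence A is 20, 20, 20, 20, 20, which is always 20.
Subsequence B is -15, -27, -39, -51, which is arithmetic, step −12.
Position 11 falls in subsequence B as its term 5, giving -63.

-63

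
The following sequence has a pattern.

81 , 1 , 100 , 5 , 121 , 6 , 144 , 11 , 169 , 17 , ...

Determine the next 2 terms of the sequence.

Split by position mod 2 into 2 tracks.
Subsequence A: 81, 100, 121, 144, 169 — consecutive squares n² from n = 9.
Subsequence B: 1, 5, 6, 11, 17 — Fibonacci-style (each term is the sum of the two before it).
The 11th slot belongs to subsequence A; its 6th term is 196.
Position 12 falls in subsequence B as its term 6, giving 28.

196, 28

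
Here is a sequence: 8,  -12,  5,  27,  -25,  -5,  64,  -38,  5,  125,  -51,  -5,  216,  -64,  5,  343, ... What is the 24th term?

Split by position mod 3 into 3 tracks.
Subsequence A is 8, 27, 64, 125, 216, 343, which is the cubes 2³, 3³, 4³, ….
Subsequence B is -12, -25, -38, -51, -64, which is subtracting 13 each time.
Subsequence C is 5, -5, 5, -5, 5, which is oscillating between 5 and -5.
The 24th slot belongs to subsequence C; its 8th term is -5.

-5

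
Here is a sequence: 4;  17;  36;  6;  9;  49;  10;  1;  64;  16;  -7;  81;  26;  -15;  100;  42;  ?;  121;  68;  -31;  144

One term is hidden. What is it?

-23

Read the sequence 3 terms at a time; column i is its own pattern.
Stream A: 4, 6, 10, 16, 26, 42, 68 — a Fibonacci-like recurrence a_n = a_{n-1} + a_{n-2}.
Stream B: 17, 9, 1, -7, -15, ?, -31 — subtracting 8 each time.
Stream C: 36, 49, 64, 81, 100, 121, 144 — the squares 6², 7², 8², ….
So the missing entry in stream B is -23.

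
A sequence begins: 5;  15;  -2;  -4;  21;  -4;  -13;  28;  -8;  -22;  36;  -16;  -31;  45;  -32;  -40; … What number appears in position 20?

Taking every 3rd term gives 3 separate tracks.
Subsequence A is 5, -4, -13, -22, -31, -40, which is arithmetic with common difference −9.
Subsequence B is 15, 21, 28, 36, 45, which is the triangular numbers T_5, T_6, ….
Subsequence C is -2, -4, -8, -16, -32, which is a geometric progression (common ratio 2).
The 20th slot belongs to subsequence B; its 7th term is 66.

66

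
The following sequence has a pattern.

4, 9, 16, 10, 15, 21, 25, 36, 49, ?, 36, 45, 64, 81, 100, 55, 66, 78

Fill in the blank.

28

Reading positions in blocks of 6 reveals the pattern AAABBB — 2 tracks woven together.
Track A is 4, 9, 16, 25, 36, 49, 64, 81, 100, which is consecutive squares n² from n = 2.
Track B is 10, 15, 21, ?, 36, 45, 55, 66, 78, which is the triangular numbers T_4, T_5, ….
The gap is track B's term 4; the rule gives 28.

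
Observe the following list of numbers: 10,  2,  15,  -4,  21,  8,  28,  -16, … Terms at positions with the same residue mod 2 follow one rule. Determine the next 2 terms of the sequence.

Odd-indexed and even-indexed terms follow separate rules.
Track A = 10, 15, 21, 28: triangular numbers n(n+1)/2 for n = 4, 5, ….
Track B = 2, -4, 8, -16: a geometric progression (common ratio -2).
Term 9 comes from track A (its 5th entry): 36.
Term 10 comes from track B (its 5th entry): 32.

36, 32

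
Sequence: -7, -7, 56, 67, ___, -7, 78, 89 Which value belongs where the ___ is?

-7

Reading positions in blocks of 4 reveals the pattern AABB — 2 tracks woven together.
Track A is -7, -7, ?, -7, which is always -7.
Track B is 56, 67, 78, 89, which is arithmetic, step +11.
The gap is track A's term 3; the rule gives -7.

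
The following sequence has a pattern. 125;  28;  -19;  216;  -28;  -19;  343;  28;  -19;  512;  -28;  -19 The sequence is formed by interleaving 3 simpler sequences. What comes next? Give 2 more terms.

729, 28

Taking every 3rd term gives 3 separate tracks.
Stream A: 125, 216, 343, 512 (perfect cubes starting at 5³).
Stream B: 28, -28, 28, -28 (oscillating between 28 and -28).
Stream C: -19, -19, -19, -19 (always -19).
Position 13 → stream A, term 5 = 729.
The 14th slot belongs to stream B; its 5th term is 28.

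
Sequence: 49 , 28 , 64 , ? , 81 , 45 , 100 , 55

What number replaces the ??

36

The terms cycle through 2 interleaved subsequences.
Stream A is 49, 64, 81, 100, which is perfect squares starting at 7².
Stream B is 28, ?, 45, 55, which is triangular numbers n(n+1)/2 for n = 7, 8, ….
Filling stream B at index 2 by its rule yields 36.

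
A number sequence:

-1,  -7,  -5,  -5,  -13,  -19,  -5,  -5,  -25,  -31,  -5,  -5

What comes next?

-37

Positions follow the repeating pattern AABB; grouping by letter gives 2 tracks.
Stream A is -1, -7, -13, -19, -25, -31, which is linear: a_n = 5 − 6·n.
Stream B is -5, -5, -5, -5, -5, -5, which is constant -5.
Position 13 falls in stream A as its term 7, giving -37.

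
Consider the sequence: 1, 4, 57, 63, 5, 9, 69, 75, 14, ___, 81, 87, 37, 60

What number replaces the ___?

23

The slot pattern repeats as AABB (period 4), so there are 2 interleaved tracks.
Stream A: 1, 4, 5, 9, 14, ?, 37, 60 — a Fibonacci-like recurrence a_n = a_{n-1} + a_{n-2}.
Stream B: 57, 63, 69, 75, 81, 87 — arithmetic with common difference +6.
So the missing entry in stream A is 23.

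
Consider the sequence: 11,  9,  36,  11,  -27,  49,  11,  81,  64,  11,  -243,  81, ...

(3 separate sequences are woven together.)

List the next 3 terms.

Taking every 3rd term gives 3 separate tracks.
Stream A is 11, 11, 11, 11, which is the constant sequence 11.
Stream B is 9, -27, 81, -243, which is geometric, ×-3 each step.
Stream C is 36, 49, 64, 81, which is perfect squares starting at 6².
Term 13 comes from stream A (its 5th entry): 11.
The 14th slot belongs to stream B; its 5th term is 729.
Position 15 → stream C, term 5 = 100.

11, 729, 100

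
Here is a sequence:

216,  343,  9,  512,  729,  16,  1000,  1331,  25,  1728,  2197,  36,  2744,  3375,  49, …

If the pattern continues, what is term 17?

The slot pattern repeats as AAB (period 3), so there are 2 interleaved tracks.
Track A: 216, 343, 512, 729, 1000, 1331, 1728, 2197, 2744, 3375 (consecutive cubes n³ from n = 6).
Track B: 9, 16, 25, 36, 49 (the squares 3², 4², 5², …).
Position 17 falls in track A as its term 12, giving 4913.

4913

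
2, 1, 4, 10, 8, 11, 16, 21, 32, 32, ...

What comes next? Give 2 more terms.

64, 53

Split by position mod 2 into 2 tracks.
Stream A: 2, 4, 8, 16, 32 (geometric, ×2 each step).
Stream B: 1, 10, 11, 21, 32 (Fibonacci-style (each term is the sum of the two before it)).
Term 11 comes from stream A (its 6th entry): 64.
Position 12 → stream B, term 6 = 53.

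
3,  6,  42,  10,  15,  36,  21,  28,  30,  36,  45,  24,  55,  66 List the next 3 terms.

Reading positions in blocks of 3 reveals the pattern AAB — 2 tracks woven together.
Subsequence A: 3, 6, 10, 15, 21, 28, 36, 45, 55, 66 (the triangular numbers T_2, T_3, …).
Subsequence B: 42, 36, 30, 24 (arithmetic, step −6).
Position 15 falls in subsequence B as its term 5, giving 18.
Term 16 comes from subsequence A (its 11th entry): 78.
Position 17 falls in subsequence A as its term 12, giving 91.

18, 78, 91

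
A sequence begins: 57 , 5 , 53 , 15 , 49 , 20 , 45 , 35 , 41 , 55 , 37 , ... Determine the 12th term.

Taking every 2nd term gives 2 separate tracks.
Subsequence A is 57, 53, 49, 45, 41, 37, which is arithmetic with common difference −4.
Subsequence B is 5, 15, 20, 35, 55, which is Fibonacci-style (each term is the sum of the two before it).
The 12th slot belongs to subsequence B; its 6th term is 90.

90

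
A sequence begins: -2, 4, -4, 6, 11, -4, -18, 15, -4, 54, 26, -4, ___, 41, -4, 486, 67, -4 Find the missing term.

-162

Read the sequence 3 terms at a time; column i is its own pattern.
Track A: -2, 6, -18, 54, ?, 486 — a geometric progression (common ratio -3).
Track B: 4, 11, 15, 26, 41, 67 — a Fibonacci-like recurrence a_n = a_{n-1} + a_{n-2}.
Track C: -4, -4, -4, -4, -4, -4 — always -4.
Track A's pattern makes the blank -162.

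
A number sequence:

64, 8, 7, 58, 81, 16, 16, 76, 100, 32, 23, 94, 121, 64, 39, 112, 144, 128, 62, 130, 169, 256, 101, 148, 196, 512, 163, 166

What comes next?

225

Split by position mod 4: positions 1, 5, 9, … form one track, and each other residue class forms its own.
Stream A: 64, 81, 100, 121, 144, 169, 196. The squares 8², 9², 10², ….
Stream B: 8, 16, 32, 64, 128, 256, 512. Powers of 2.
Stream C: 7, 16, 23, 39, 62, 101, 163. A Fibonacci-like recurrence a_n = a_{n-1} + a_{n-2}.
Stream D: 58, 76, 94, 112, 130, 148, 166. Linear: a_n = 40 + 18·n.
Term 29 comes from stream A (its 8th entry): 225.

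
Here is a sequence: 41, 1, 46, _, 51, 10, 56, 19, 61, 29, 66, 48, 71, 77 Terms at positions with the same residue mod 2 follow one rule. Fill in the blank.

9

Positions 1, 3, 5, … form one subsequence and positions 2, 4, 6, … form another.
Track A: 41, 46, 51, 56, 61, 66, 71. Linear: a_n = 36 + 5·n.
Track B: 1, ?, 10, 19, 29, 48, 77. Fibonacci-style (each term is the sum of the two before it).
The gap is track B's term 2; the rule gives 9.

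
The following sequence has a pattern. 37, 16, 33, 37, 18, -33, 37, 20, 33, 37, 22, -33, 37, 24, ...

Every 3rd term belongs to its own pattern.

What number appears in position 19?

37

The terms cycle through 3 interleaved subsequences.
Track A = 37, 37, 37, 37, 37: the constant sequence 37.
Track B = 16, 18, 20, 22, 24: adding 2 each time.
Track C = 33, -33, 33, -33: alternating ±33.
Position 19 → track A, term 7 = 37.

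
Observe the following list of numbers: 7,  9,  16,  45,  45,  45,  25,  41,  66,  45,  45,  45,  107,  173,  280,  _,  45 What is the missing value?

45

Positions follow the repeating pattern AAABBB; grouping by letter gives 2 tracks.
Subsequence A: 7, 9, 16, 25, 41, 66, 107, 173, 280 (Fibonacci-style (each term is the sum of the two before it)).
Subsequence B: 45, 45, 45, 45, 45, 45, ?, 45 (always 45).
Filling subsequence B at index 7 by its rule yields 45.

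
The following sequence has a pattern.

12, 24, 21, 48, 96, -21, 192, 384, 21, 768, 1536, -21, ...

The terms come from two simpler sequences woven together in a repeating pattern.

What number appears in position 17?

24576

The slot pattern repeats as AAB (period 3), so there are 2 interleaved tracks.
Track A: 12, 24, 48, 96, 192, 384, 768, 1536. Geometric, ×2 each step.
Track B: 21, -21, 21, -21. Oscillating between 21 and -21.
Position 17 falls in track A as its term 12, giving 24576.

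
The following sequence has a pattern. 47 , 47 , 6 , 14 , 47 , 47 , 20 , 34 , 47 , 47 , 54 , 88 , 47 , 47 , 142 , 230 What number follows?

47

The slot pattern repeats as AABB (period 4), so there are 2 interleaved tracks.
Track A: 47, 47, 47, 47, 47, 47, 47, 47 — always 47.
Track B: 6, 14, 20, 34, 54, 88, 142, 230 — a Fibonacci-like recurrence a_n = a_{n-1} + a_{n-2}.
Term 17 comes from track A (its 9th entry): 47.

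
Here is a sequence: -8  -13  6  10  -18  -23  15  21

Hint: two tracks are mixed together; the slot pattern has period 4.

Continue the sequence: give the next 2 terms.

-28, -33

Positions follow the repeating pattern AABB; grouping by letter gives 2 tracks.
Track A: -8, -13, -18, -23 — arithmetic, step −5.
Track B: 6, 10, 15, 21 — triangular numbers n(n+1)/2 for n = 3, 4, ….
Position 9 → track A, term 5 = -28.
Position 10 → track A, term 6 = -33.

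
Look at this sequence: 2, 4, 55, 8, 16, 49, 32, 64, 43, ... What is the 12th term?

Reading positions in blocks of 3 reveals the pattern AAB — 2 tracks woven together.
Track A: 2, 4, 8, 16, 32, 64 (powers of 2).
Track B: 55, 49, 43 (linear: a_n = 61 − 6·n).
The 12th slot belongs to track B; its 4th term is 37.

37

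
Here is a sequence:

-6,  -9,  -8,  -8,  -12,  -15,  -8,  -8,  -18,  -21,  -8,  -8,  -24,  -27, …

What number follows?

Reading positions in blocks of 4 reveals the pattern AABB — 2 tracks woven together.
Stream A: -6, -9, -12, -15, -18, -21, -24, -27 — subtracting 3 each time.
Stream B: -8, -8, -8, -8, -8, -8 — constant -8.
Term 15 comes from stream B (its 7th entry): -8.

-8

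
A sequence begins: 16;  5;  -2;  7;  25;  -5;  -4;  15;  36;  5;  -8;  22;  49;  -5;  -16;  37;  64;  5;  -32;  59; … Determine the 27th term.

-128

The terms cycle through 4 interleaved subsequences.
Track A is 16, 25, 36, 49, 64, which is consecutive squares n² from n = 4.
Track B is 5, -5, 5, -5, 5, which is oscillating between 5 and -5.
Track C is -2, -4, -8, -16, -32, which is geometric with ratio 2.
Track D is 7, 15, 22, 37, 59, which is Fibonacci-style (each term is the sum of the two before it).
Term 27 comes from track C (its 7th entry): -128.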